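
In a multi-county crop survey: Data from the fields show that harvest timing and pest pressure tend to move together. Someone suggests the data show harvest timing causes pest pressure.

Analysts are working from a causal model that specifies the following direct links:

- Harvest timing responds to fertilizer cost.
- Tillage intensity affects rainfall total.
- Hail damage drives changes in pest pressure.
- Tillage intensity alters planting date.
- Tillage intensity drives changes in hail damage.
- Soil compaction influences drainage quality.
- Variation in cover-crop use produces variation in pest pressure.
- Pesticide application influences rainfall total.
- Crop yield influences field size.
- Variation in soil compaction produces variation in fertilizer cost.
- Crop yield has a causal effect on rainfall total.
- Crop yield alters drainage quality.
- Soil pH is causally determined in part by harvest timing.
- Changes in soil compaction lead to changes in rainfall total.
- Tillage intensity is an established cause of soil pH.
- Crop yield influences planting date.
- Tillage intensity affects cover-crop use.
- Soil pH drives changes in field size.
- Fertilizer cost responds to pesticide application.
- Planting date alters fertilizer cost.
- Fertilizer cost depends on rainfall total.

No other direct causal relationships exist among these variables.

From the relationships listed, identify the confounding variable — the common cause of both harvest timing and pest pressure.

tillage intensity

Tillage intensity has a causal path to harvest timing (tillage intensity → planting date → fertilizer cost → harvest timing) and a separate causal path to pest pressure (tillage intensity → hail damage → pest pressure), so it is a common cause of both.
No stated relationship gives harvest timing a causal route to pest pressure, so the correlation is explained by the shared upstream cause rather than a direct effect.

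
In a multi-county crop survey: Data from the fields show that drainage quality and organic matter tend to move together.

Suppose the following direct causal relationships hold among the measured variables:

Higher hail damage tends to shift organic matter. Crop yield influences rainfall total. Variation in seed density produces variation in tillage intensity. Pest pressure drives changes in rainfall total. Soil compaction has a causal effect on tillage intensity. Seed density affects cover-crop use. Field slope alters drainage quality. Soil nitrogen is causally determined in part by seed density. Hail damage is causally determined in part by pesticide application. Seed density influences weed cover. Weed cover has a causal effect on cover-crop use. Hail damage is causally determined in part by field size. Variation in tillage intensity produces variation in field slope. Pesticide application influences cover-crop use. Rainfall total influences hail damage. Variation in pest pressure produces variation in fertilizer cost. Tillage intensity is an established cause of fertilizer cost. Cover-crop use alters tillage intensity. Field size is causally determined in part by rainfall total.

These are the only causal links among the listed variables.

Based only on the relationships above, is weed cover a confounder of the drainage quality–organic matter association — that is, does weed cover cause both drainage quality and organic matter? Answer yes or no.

Weed cover has no stated causal path to organic matter. A confounder must cause both variables, so weed cover does not qualify.

no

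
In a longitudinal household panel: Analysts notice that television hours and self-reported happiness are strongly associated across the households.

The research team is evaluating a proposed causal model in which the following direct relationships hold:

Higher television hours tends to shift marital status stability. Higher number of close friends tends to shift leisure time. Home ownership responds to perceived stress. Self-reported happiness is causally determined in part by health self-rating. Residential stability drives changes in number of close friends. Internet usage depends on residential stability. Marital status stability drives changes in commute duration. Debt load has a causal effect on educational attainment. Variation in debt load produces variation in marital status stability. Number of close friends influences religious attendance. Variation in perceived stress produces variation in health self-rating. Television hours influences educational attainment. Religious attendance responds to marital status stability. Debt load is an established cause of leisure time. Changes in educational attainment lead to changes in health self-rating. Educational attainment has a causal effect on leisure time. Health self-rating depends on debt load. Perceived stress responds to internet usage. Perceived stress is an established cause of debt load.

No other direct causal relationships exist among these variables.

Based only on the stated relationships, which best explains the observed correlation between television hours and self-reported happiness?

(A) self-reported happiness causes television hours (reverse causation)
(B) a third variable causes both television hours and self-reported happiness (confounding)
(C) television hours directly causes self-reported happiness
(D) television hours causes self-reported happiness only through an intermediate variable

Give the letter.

D

Television hours reaches self-reported happiness through television hours → educational attainment → health self-rating → self-reported happiness — an indirect causal chain with no direct television hours → self-reported happiness link. No variable causes both television hours and self-reported happiness, so confounding is ruled out; the effect is mediated.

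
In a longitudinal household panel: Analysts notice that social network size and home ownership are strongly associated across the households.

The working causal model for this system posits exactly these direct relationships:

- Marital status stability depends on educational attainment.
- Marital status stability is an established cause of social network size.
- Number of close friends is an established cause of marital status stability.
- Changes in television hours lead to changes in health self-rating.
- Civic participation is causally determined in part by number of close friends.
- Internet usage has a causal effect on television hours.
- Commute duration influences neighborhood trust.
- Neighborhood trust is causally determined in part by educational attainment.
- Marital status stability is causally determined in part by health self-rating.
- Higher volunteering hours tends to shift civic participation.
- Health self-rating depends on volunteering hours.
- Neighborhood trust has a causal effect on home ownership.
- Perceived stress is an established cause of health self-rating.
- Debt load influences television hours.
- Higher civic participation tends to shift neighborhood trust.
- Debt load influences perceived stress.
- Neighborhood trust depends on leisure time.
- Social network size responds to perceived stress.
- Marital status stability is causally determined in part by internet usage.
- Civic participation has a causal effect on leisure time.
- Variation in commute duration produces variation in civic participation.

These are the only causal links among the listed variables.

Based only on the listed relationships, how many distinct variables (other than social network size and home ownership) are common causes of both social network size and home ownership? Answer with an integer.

The common causes are: educational attainment (to social network size via educational attainment → marital status stability → social network size; to home ownership via educational attainment → neighborhood trust → home ownership); number of close friends (to social network size via number of close friends → marital status stability → social network size; to home ownership via number of close friends → civic participation → neighborhood trust → home ownership); volunteering hours (to social network size via volunteering hours → health self-rating → marital status stability → social network size; to home ownership via volunteering hours → civic participation → neighborhood trust → home ownership).
Every other variable lacks a causal path to at least one of social network size and home ownership.

3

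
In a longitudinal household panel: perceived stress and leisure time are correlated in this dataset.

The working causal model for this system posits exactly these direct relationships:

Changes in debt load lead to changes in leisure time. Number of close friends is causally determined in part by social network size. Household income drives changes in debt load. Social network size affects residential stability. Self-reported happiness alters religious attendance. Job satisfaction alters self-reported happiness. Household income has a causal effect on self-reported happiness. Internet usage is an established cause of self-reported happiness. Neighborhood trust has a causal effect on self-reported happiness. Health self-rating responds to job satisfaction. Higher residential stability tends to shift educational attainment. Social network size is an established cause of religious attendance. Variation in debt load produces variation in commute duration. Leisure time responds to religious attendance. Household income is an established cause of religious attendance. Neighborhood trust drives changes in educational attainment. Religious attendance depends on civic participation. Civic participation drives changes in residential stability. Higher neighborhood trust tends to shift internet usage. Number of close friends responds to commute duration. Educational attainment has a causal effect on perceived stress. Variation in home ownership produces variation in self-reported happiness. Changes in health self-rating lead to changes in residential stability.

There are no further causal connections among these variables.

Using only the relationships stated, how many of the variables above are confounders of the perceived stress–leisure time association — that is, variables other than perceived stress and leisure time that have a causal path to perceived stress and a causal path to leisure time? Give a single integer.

4

The common causes are: civic participation (to perceived stress via civic participation → residential stability → educational attainment → perceived stress; to leisure time via civic participation → religious attendance → leisure time); job satisfaction (to perceived stress via job satisfaction → health self-rating → residential stability → educational attainment → perceived stress; to leisure time via job satisfaction → self-reported happiness → religious attendance → leisure time); neighborhood trust (to perceived stress via neighborhood trust → educational attainment → perceived stress; to leisure time via neighborhood trust → self-reported happiness → religious attendance → leisure time); social network size (to perceived stress via social network size → residential stability → educational attainment → perceived stress; to leisure time via social network size → religious attendance → leisure time).
Every other variable lacks a causal path to at least one of perceived stress and leisure time.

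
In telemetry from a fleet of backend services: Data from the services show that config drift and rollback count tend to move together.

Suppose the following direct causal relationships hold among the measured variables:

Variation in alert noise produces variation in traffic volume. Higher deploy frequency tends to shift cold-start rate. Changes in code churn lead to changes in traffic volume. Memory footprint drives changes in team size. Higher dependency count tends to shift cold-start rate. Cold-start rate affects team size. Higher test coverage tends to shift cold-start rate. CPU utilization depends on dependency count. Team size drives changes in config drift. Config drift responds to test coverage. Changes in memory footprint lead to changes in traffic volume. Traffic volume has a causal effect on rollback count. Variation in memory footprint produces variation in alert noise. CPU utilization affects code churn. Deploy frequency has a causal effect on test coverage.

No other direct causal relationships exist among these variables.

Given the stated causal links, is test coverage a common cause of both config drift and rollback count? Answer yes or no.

Test coverage has no stated causal path to rollback count. A confounder must cause both variables, so test coverage does not qualify.

no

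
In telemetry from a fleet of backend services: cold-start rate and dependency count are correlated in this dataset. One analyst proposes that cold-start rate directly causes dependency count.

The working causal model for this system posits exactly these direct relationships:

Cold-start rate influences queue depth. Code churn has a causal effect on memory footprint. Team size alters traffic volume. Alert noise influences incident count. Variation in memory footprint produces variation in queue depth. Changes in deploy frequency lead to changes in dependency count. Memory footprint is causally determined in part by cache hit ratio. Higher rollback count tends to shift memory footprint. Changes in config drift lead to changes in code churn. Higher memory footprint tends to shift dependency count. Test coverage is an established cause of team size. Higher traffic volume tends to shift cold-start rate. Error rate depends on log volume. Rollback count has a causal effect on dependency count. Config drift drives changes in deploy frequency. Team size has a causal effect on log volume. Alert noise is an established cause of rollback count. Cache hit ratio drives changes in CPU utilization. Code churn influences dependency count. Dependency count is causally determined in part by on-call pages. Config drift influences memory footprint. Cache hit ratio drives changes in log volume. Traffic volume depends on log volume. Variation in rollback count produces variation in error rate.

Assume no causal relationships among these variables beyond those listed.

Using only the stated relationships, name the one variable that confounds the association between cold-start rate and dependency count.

cache hit ratio

Cache hit ratio has a causal path to cold-start rate (cache hit ratio → log volume → traffic volume → cold-start rate) and a separate causal path to dependency count (cache hit ratio → memory footprint → dependency count), so it is a common cause of both.
No stated relationship gives cold-start rate a causal route to dependency count, so the correlation is explained by the shared upstream cause rather than a direct effect.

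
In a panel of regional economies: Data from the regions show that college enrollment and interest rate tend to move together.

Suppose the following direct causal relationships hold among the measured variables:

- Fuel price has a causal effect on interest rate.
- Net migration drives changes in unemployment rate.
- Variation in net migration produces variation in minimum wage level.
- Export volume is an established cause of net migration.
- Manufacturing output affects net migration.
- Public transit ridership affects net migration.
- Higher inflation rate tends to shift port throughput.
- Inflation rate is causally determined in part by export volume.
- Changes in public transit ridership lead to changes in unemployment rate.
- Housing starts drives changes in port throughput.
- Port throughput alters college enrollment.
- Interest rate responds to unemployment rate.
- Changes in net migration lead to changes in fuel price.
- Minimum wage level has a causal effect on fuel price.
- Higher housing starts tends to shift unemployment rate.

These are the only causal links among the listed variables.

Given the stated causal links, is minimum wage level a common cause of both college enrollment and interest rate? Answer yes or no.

Minimum wage level has no stated causal path to college enrollment. A confounder must cause both variables, so minimum wage level does not qualify.

no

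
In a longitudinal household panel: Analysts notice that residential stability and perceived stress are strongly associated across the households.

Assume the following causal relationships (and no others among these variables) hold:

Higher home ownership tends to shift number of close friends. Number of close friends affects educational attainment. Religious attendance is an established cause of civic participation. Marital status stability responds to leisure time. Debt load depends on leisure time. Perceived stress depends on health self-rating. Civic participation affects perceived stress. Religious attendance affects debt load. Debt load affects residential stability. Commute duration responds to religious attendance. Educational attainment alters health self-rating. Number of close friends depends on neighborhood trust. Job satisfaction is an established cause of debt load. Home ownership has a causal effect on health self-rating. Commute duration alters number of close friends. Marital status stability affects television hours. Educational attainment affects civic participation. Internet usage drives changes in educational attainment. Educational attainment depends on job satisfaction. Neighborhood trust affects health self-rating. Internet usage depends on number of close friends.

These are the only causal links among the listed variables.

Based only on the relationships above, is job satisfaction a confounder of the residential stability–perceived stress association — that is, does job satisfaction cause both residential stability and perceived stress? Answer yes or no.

Job satisfaction has a causal path to residential stability (job satisfaction → debt load → residential stability) and to perceived stress (job satisfaction → educational attainment → health self-rating → perceived stress), so it is a common cause of both — a confounder.

yes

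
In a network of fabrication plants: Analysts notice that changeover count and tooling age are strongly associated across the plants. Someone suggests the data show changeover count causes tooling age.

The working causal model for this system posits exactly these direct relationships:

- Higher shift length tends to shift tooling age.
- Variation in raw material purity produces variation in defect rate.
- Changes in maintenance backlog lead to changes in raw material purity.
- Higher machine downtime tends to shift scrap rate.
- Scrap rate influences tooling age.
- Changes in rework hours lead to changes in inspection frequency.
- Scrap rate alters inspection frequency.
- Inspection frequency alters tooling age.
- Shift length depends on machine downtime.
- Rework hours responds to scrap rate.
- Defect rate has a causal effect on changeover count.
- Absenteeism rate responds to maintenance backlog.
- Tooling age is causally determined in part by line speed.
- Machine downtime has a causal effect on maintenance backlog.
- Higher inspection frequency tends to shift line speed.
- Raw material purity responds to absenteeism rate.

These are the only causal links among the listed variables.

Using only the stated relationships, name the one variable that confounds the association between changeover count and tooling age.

Machine downtime has a causal path to changeover count (machine downtime → maintenance backlog → raw material purity → defect rate → changeover count) and a separate causal path to tooling age (machine downtime → scrap rate → tooling age), so it is a common cause of both.
No stated relationship gives changeover count a causal route to tooling age, so the correlation is explained by the shared upstream cause rather than a direct effect.

machine downtime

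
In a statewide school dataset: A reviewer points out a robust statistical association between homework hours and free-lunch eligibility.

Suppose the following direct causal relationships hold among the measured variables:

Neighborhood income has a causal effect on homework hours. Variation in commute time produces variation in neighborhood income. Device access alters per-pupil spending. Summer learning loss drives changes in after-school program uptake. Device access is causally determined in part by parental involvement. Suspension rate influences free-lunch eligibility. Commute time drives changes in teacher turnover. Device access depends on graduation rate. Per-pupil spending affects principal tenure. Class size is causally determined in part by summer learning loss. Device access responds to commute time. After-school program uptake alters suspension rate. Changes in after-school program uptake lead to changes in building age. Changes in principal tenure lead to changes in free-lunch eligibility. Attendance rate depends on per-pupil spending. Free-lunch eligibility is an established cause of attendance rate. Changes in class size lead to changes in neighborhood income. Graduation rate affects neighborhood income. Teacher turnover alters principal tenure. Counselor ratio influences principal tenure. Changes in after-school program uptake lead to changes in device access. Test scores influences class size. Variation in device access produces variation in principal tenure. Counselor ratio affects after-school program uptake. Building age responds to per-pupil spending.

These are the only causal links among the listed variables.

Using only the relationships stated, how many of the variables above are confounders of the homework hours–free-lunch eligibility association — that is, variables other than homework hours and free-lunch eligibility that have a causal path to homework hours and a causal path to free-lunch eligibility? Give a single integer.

The common causes are: commute time (to homework hours via commute time → neighborhood income → homework hours; to free-lunch eligibility via commute time → device access → principal tenure → free-lunch eligibility); graduation rate (to homework hours via graduation rate → neighborhood income → homework hours; to free-lunch eligibility via graduation rate → device access → principal tenure → free-lunch eligibility); summer learning loss (to homework hours via summer learning loss → class size → neighborhood income → homework hours; to free-lunch eligibility via summer learning loss → after-school program uptake → suspension rate → free-lunch eligibility).
Every other variable lacks a causal path to at least one of homework hours and free-lunch eligibility.

3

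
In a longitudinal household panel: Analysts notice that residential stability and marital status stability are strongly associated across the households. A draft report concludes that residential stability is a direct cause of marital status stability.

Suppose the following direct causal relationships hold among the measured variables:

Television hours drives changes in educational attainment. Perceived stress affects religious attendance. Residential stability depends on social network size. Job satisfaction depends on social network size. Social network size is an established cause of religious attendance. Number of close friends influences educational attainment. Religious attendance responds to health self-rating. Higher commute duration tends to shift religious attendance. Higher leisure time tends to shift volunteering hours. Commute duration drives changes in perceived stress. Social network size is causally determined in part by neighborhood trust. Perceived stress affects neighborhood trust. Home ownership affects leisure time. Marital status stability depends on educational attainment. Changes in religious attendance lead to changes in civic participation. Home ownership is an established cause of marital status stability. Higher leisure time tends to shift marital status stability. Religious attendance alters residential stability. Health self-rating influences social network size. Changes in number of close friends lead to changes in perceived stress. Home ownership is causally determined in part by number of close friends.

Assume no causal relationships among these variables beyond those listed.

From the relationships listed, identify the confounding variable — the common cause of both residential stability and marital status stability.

Number of close friends has a causal path to residential stability (number of close friends → perceived stress → religious attendance → residential stability) and a separate causal path to marital status stability (number of close friends → educational attainment → marital status stability), so it is a common cause of both.
No stated relationship gives residential stability a causal route to marital status stability, so the correlation is explained by the shared upstream cause rather than a direct effect.

number of close friends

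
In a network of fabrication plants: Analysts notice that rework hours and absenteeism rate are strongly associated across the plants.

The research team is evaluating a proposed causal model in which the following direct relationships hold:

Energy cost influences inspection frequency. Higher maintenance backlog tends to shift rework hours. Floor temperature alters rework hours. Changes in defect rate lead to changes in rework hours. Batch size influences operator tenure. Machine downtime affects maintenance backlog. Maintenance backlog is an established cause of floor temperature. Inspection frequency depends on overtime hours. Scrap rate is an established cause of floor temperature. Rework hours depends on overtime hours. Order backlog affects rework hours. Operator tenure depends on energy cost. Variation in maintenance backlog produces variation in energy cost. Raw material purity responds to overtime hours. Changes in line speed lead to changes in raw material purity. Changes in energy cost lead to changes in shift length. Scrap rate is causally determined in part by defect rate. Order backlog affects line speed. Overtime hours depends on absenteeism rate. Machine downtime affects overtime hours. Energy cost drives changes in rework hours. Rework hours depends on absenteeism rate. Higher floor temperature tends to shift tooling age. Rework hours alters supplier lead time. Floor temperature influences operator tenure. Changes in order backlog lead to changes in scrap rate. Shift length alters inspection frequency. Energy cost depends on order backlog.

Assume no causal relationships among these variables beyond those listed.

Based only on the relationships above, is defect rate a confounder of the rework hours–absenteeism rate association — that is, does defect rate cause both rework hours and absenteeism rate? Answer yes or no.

no

Defect rate has no stated causal path to absenteeism rate. A confounder must cause both variables, so defect rate does not qualify.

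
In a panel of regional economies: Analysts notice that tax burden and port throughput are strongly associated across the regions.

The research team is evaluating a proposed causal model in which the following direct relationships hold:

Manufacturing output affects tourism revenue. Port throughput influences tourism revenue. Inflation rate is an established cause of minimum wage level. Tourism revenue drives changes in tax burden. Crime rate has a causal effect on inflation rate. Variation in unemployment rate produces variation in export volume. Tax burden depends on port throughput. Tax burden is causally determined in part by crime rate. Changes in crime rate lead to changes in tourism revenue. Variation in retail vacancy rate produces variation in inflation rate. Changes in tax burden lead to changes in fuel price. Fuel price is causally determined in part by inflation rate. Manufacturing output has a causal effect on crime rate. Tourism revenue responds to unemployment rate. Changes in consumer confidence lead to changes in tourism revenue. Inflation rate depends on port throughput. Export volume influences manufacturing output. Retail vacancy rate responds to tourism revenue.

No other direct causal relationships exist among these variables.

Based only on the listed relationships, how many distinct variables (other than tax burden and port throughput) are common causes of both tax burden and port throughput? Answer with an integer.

0

No listed variable has a causal path to both tax burden and port throughput, so there are no common causes.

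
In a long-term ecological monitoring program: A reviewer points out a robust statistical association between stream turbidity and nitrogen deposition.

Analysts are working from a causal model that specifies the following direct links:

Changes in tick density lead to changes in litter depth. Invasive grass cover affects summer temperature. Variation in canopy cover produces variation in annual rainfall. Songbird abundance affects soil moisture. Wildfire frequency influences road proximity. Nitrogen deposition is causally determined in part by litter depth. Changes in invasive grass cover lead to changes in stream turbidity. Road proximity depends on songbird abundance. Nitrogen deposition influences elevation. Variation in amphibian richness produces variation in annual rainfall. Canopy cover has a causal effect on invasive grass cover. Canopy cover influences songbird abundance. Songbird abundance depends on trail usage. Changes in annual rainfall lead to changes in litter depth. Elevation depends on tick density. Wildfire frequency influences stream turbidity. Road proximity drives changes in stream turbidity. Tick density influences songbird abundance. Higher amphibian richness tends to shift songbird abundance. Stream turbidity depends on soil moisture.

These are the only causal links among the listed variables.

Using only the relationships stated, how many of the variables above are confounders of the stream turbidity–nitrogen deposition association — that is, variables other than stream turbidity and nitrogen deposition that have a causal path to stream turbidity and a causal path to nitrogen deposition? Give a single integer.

3

The common causes are: amphibian richness (to stream turbidity via amphibian richness → songbird abundance → road proximity → stream turbidity; to nitrogen deposition via amphibian richness → annual rainfall → litter depth → nitrogen deposition); canopy cover (to stream turbidity via canopy cover → invasive grass cover → stream turbidity; to nitrogen deposition via canopy cover → annual rainfall → litter depth → nitrogen deposition); tick density (to stream turbidity via tick density → songbird abundance → road proximity → stream turbidity; to nitrogen deposition via tick density → litter depth → nitrogen deposition).
Every other variable lacks a causal path to at least one of stream turbidity and nitrogen deposition.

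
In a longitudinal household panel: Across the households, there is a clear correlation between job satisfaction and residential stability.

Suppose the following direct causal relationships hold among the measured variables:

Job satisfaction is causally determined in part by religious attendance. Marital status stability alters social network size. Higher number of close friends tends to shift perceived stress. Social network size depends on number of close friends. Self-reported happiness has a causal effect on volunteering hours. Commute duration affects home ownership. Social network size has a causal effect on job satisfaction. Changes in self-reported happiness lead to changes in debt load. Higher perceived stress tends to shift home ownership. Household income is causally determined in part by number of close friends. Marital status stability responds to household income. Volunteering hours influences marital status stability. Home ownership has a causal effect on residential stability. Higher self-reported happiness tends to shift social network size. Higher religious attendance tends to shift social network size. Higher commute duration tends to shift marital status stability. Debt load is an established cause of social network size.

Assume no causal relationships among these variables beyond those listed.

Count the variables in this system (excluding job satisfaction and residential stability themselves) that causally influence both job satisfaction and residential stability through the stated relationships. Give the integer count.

2

The common causes are: commute duration (to job satisfaction via commute duration → marital status stability → social network size → job satisfaction; to residential stability via commute duration → home ownership → residential stability); number of close friends (to job satisfaction via number of close friends → social network size → job satisfaction; to residential stability via number of close friends → perceived stress → home ownership → residential stability).
Every other variable lacks a causal path to at least one of job satisfaction and residential stability.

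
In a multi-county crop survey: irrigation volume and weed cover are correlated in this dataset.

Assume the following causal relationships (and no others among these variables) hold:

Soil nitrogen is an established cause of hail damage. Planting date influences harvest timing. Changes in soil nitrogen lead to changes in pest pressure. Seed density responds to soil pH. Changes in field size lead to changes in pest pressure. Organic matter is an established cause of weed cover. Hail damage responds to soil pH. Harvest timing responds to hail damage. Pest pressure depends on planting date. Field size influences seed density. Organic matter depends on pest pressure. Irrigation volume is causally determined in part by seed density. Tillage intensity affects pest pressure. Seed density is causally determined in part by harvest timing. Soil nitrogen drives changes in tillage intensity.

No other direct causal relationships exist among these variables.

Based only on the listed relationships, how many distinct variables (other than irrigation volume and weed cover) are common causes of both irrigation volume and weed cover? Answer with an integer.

3

The common causes are: field size (to irrigation volume via field size → seed density → irrigation volume; to weed cover via field size → pest pressure → organic matter → weed cover); planting date (to irrigation volume via planting date → harvest timing → seed density → irrigation volume; to weed cover via planting date → pest pressure → organic matter → weed cover); soil nitrogen (to irrigation volume via soil nitrogen → hail damage → harvest timing → seed density → irrigation volume; to weed cover via soil nitrogen → pest pressure → organic matter → weed cover).
Every other variable lacks a causal path to at least one of irrigation volume and weed cover.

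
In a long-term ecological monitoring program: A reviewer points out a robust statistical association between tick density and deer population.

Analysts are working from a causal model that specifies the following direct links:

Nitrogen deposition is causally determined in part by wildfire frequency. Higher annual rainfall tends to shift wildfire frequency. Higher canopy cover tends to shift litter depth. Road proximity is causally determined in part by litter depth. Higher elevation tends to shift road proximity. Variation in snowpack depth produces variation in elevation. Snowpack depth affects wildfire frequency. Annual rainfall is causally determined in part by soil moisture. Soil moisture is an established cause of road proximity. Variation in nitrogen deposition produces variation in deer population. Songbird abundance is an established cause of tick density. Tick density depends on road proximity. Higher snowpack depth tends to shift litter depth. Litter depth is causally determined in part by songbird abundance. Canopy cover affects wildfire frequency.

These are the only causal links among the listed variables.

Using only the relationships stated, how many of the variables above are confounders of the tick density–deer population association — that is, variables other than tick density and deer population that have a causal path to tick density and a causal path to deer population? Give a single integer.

The common causes are: canopy cover (to tick density via canopy cover → litter depth → road proximity → tick density; to deer population via canopy cover → wildfire frequency → nitrogen deposition → deer population); snowpack depth (to tick density via snowpack depth → litter depth → road proximity → tick density; to deer population via snowpack depth → wildfire frequency → nitrogen deposition → deer population); soil moisture (to tick density via soil moisture → road proximity → tick density; to deer population via soil moisture → annual rainfall → wildfire frequency → nitrogen deposition → deer population).
Every other variable lacks a causal path to at least one of tick density and deer population.

3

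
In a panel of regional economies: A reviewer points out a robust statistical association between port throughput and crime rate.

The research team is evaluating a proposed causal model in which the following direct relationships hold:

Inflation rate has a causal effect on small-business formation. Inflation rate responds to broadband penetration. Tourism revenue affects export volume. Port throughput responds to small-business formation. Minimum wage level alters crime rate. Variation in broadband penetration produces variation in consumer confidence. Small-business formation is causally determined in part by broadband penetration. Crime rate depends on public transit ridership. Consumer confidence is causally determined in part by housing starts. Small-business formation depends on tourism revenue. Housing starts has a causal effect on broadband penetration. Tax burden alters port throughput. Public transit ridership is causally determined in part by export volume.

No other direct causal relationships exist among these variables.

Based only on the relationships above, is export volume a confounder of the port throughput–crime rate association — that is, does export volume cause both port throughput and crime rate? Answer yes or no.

Export volume has no stated causal path to port throughput. A confounder must cause both variables, so export volume does not qualify.

no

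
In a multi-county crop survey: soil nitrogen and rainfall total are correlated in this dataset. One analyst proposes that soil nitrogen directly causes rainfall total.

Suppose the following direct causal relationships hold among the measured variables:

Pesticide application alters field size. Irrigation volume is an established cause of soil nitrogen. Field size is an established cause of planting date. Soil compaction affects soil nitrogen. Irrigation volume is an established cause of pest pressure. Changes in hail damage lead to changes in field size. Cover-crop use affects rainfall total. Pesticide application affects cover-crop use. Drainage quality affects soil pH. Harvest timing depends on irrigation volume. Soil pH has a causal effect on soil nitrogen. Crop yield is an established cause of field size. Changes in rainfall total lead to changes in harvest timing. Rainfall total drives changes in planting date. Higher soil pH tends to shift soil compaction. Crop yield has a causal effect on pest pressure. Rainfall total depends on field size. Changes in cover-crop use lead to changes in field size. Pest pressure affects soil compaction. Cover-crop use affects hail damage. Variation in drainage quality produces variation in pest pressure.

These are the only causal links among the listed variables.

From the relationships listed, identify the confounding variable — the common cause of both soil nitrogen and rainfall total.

Crop yield has a causal path to soil nitrogen (crop yield → pest pressure → soil compaction → soil nitrogen) and a separate causal path to rainfall total (crop yield → field size → rainfall total), so it is a common cause of both.
No stated relationship gives soil nitrogen a causal route to rainfall total, so the correlation is explained by the shared upstream cause rather than a direct effect.

crop yield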